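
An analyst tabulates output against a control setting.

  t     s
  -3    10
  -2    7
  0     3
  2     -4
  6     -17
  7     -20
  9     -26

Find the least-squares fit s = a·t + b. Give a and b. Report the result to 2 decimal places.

a = -3.05, b = 1.56

Entries of MᵀM: Σt·t = 183, Σt = 19, Σ1 = 7.
And Σt·s = -528, Σs = -47.
Normal equations: [[183, 19]; [19, 7]]·[a, b]ᵀ = [-528, -47]ᵀ.
Determinant 183·7 − 19² = 920.
a = ((-528)·7 − 19·(-47))/920 = -2803/920; b = (183·(-47) − 19·(-528))/920 = 1431/920.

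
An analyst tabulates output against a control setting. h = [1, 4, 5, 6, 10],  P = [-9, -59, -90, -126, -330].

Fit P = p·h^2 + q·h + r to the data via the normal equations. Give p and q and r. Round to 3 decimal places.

p = -3.097, q = -1.640, r = -4.003

Sums needed: Σh^2·h^2 = 12178, Σh^2·h = 1406, Σh^2 = 178, Σh·h = 178, Σh = 26, Σ1 = 5.
And Σh^2·P = -40739, Σh·P = -4751, ΣP = -614.
So XᵀX·[p, q, r]ᵀ = XᵀP: [[12178, 1406, 178]; [1406, 178, 26]; [178, 26, 5]]·[p, q, r]ᵀ = [-40739, -4751, -614]ᵀ.
Solving the 3×3 system (Gaussian elimination) gives p = -74413/24024, q = -39397/24024, r = -1145/286.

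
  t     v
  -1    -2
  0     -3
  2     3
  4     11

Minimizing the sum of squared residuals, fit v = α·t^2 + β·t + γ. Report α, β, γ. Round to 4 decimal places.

α = 0.5603, β = 1.0628, γ = -2.0201

From the data, Σt^2·t^2 = 273, Σt^2·t = 71, Σt^2 = 21, Σt·t = 21, Σt = 5, Σ1 = 4.
Right-hand side: Σt^2·v = 186, Σt·v = 52, Σv = 9.
XᵀX·[α, β, γ]ᵀ = Xᵀv becomes [[273, 71, 21]; [71, 21, 5]; [21, 5, 4]]·[α, β, γ]ᵀ = [186, 52, 9]ᵀ.
Row-reducing yields α = 223/398, β = 423/398, γ = -402/199.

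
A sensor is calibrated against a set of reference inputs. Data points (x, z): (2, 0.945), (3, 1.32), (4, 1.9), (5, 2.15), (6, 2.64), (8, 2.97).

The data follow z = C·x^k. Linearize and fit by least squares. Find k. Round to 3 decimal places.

Taking logs, ln z = k·ln x + ln C, so regress ln z on ln x.
Σln x = 8.6587, Σ(ln x)² = 13.7340, Σln z = 3.6877, Σln x·ln z = 6.3906.
Equations: 13.7340·k + 8.6587·ln C = 6.3906;  8.6587·k + 6·ln C = 3.6877.
Δ = 13.7340·6 − (8.6587)² = 7.4309; k = (6.3906·6 − 8.6587·3.6877)/7.4309 = 0.86295, ln C = (13.7340·3.6877 − 8.6587·6.3906)/7.4309 = -0.63072.

k = 0.863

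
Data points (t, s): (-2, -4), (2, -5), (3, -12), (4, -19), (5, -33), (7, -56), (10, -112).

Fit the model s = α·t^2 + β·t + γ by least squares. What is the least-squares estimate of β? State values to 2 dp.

MᵀM·[α, β, γ]ᵀ = Mᵀs reads: 13395·α + 1559·β + 207·γ = -15217;  1559·α + 207·β + 29·γ = -1791;  207·α + 29·β + 7·γ = -241.
Solving the 3×3 system (Gaussian elimination) gives α = -256842/244601, β = -157816/244601, γ = -172269/244601.

β = -0.65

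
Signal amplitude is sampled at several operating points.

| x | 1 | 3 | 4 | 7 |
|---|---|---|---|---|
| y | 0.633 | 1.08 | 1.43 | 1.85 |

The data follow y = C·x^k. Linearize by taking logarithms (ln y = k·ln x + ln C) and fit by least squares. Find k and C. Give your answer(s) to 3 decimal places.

k = 0.559, C = 0.625

Linearized form: ln y = k·ln x + ln C. From the 4 transformed points,
Σln x = 4.4308, Σ(ln x)² = 6.9153, Σln y = 0.5925, Σln x·ln y = 1.7775.
Equations: 6.9153·k + 4.4308·ln C = 1.7775;  4.4308·k + 4·ln C = 0.5925.
Slope k = (n·Σln x·ln y − Σln x·Σln y)/(n·Σ(ln x)² − (Σln x)²) = (4·1.7775 − 4.4308·0.5925)/8.0292 = 0.55853; ln C = (Σln y − k·Σln x)/n = -0.47055, so C = exp(-0.47055) = 0.62466.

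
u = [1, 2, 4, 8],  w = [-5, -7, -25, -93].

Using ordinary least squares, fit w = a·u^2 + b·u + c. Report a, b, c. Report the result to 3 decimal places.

AᵀA·[a, b, c]ᵀ = Aᵀw reads: 4369·a + 585·b + 85·c = -6385;  585·a + 85·b + 15·c = -863;  85·a + 15·b + 4·c = -130.
(Σu^2·u^2 = 4369, Σu^2·u = 585, Σu^2 = 85, Σu·u = 85, Σu = 15, Σ1 = 4, Σu^2·w = -6385, Σu·w = -863, Σw = -130.)
Inverting the 3×3 Gram matrix, [a, b, c]ᵀ = [-139/93, 121/155, -11/3]ᵀ.

a = -1.495, b = 0.781, c = -3.667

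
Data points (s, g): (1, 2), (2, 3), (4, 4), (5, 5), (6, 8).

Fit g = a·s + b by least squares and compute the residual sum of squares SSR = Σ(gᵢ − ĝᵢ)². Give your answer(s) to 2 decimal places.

SSR = 2.78

Entries of XᵀX: Σs·s = 82, Σs = 18, Σ1 = 5.
And Σs·g = 97, Σg = 22.
det = 82·5 − 18² = 86.
a = (97·5 − 18·22)/86 = 89/86; b = (82·22 − 18·97)/86 = 29/43.
Residuals: 25/86, 11/43, -35/43, -73/86, 48/43; SSR = 239/86.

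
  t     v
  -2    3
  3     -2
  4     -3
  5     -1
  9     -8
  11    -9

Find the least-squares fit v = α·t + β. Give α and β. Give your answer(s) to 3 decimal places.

From the data, Σt·t = 256, Σt = 30, Σ1 = 6.
For Mᵀv: Σt·v = -200, Σv = -20.
Normal equations: [[256, 30]; [30, 6]]·[α, β]ᵀ = [-200, -20]ᵀ.
det = 256·6 − 30² = 636.
α = ((-200)·6 − 30·(-20))/636 = -50/53; β = (256·(-20) − 30·(-200))/636 = 220/159.

α = -0.943, β = 1.384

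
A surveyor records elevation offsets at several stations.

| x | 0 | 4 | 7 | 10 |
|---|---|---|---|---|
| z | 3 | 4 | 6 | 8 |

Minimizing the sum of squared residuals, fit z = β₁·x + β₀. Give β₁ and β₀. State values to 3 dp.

The normal equations are: 165·β₁ + 21·β₀ = 138;  21·β₁ + 4·β₀ = 21.
(Σx·x = 165, Σx = 21, Σ1 = 4, Σx·z = 138, Σz = 21.)
Δ = 165·4 − 21² = 219.
β₁ = (138·4 − 21·21)/219 = 37/73; β₀ = (165·21 − 21·138)/219 = 189/73.

β₁ = 0.507, β₀ = 2.589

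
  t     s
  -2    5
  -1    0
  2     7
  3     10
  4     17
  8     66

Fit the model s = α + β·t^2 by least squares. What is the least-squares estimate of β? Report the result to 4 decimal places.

β = 1.0187

From the data, Σ1 = 6, Σt^2 = 98, Σt^2·t^2 = 4466.
Right-hand side: Σs = 105, Σt^2·s = 4634.
Determinant 6·4466 − 98² = 17192.
α = (105·4466 − 98·4634)/17192 = 1057/1228; β = (6·4634 − 98·105)/17192 = 1251/1228.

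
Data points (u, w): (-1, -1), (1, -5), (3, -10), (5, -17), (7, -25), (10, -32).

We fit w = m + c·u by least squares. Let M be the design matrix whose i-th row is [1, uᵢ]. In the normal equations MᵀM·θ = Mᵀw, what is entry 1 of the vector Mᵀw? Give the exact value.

Entry 1 ↔ basis 1, so (Mᵀw)_{1} = Σᵢ wᵢ = (1)·(-1) + (1)·(-5) + (1)·(-10) + (1)·(-17) + (1)·(-25) + (1)·(-32) = -90.

-90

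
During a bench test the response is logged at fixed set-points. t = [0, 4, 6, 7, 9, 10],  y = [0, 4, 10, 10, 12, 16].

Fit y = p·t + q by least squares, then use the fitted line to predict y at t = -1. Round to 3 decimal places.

ŷ = -2.152

Normal-equation sums: Σt·t = 282, Σt = 36, Σ1 = 6.
And Σt·y = 414, Σy = 52.
MᵀM·[p, q]ᵀ = Mᵀy becomes [[282, 36]; [36, 6]]·[p, q]ᵀ = [414, 52]ᵀ.
Determinant 282·6 − 36² = 396.
p = (414·6 − 36·52)/396 = 17/11; q = (282·52 − 36·414)/396 = -20/33.
At t = -1: ŷ = (17/11)·(-1) + (-20/33)·(1) = -71/33.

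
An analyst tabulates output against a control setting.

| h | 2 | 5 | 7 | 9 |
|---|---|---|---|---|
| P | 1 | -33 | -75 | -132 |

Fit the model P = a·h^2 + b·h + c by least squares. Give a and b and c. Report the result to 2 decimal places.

a = -1.91, b = 2.01, c = 4.64

Setting ∂/∂a … = 0 gives: 9603·a + 1205·b + 159·c = -15188;  1205·a + 159·b + 23·c = -1876;  159·a + 23·b + 4·c = -239.
Solving the 3×3 system (Gaussian elimination) gives a = -12527/6556, b = 13187/6556, c = 15201/3278.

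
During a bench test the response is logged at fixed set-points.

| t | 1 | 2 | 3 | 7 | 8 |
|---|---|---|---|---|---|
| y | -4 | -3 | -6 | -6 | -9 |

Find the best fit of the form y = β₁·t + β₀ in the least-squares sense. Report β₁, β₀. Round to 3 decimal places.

β₁ = -0.629, β₀ = -2.959

From the data, Σt·t = 127, Σt = 21, Σ1 = 5.
Right-hand side: Σt·y = -142, Σy = -28.
Normal equations: [[127, 21]; [21, 5]]·[β₁, β₀]ᵀ = [-142, -28]ᵀ.
det = 127·5 − 21² = 194.
β₁ = ((-142)·5 − 21·(-28))/194 = -61/97; β₀ = (127·(-28) − 21·(-142))/194 = -287/97.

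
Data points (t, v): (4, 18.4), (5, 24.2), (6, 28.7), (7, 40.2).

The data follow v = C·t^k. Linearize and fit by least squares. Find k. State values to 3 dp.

Linearized form: ln v = k·ln t + ln C. From the 4 transformed points,
XᵀX = [[11.5091, 6.7334]; [6.7334, 4]], rhs = [22.3683, 13.1495]ᵀ  (here Σln t = 6.7334, Σ(ln t)² = 11.5091, Σln v = 13.1495, Σln t·ln v = 22.3683).
Solving (det = 0.6976): k = 1.33682, ln C = 1.03703.

k = 1.337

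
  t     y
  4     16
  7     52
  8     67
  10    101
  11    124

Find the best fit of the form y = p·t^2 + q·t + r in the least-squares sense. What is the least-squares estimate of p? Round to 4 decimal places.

Forming MᵀM = [[31394, 3250, 350]; [3250, 350, 40]; [350, 40, 5]] and Mᵀy = [32196, 3338, 360]ᵀ gives MᵀM·[p, q, r]ᵀ = Mᵀy.
Solving the 3×3 system (Gaussian elimination) gives p = 7/8, q = 257/120, r = -383/60.

p = 0.8750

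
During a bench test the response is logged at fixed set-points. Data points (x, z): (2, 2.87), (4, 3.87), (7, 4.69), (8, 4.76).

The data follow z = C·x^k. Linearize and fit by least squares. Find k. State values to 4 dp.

Let Y = ln z. Fitting Y = k·ln x + ln C by least squares:
Σln x = 6.1048, Σ(ln x)² = 10.5129, Σln z = 5.5132, Σln x·ln z = 8.8585.
Equations: 10.5129·k + 6.1048·ln C = 8.8585;  6.1048·k + 4·ln C = 5.5132.
Solving (det = 4.7831): k = 0.37148, ln C = 0.81136.

k = 0.3715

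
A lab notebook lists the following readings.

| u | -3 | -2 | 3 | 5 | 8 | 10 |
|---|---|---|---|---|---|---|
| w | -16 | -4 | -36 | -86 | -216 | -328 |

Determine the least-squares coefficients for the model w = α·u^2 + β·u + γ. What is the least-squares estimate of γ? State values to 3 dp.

From the data, Σu^2·u^2 = 14899, Σu^2·u = 1629, Σu^2 = 211, Σu·u = 211, Σu = 21, Σ1 = 6.
Right-hand side: Σu^2·w = -49258, Σu·w = -5490, Σw = -686.
MᵀM·[α, β, γ]ᵀ = Mᵀw becomes [[14899, 1629, 211]; [1629, 211, 21]; [211, 21, 6]]·[α, β, γ]ᵀ = [-49258, -5490, -686]ᵀ.
Inverting the 3×3 Gram matrix, [α, β, γ]ᵀ = [-1057687/353024, -1080879/353024, 76999/44128]ᵀ.

γ = 1.745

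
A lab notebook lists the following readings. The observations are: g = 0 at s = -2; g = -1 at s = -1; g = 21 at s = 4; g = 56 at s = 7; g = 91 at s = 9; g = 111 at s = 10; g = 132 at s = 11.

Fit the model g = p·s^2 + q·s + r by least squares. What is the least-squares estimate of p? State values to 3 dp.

Normal-equation sums: Σs^2·s^2 = 33876, Σs^2·s = 3458, Σs^2 = 372, Σs·s = 372, Σs = 38, Σ1 = 7.
And Σs^2·g = 37522, Σs·g = 3858, Σg = 410.
Solving the 3×3 system (Gaussian elimination) gives p = 90683/93877, q = 687331/469385, r = -334444/469385.

p = 0.966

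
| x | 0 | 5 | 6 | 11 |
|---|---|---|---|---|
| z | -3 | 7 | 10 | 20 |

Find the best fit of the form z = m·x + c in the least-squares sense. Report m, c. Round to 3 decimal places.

m = 2.098, c = -3.041

The normal system MᵀM·[m, c]ᵀ = Mᵀz is [[182, 22]; [22, 4]]·[m, c]ᵀ = [315, 34]ᵀ.
Eliminating c: 4·(row 1) − 22·(row 2) gives 244·m = 4·315 − 22·34 = 512, so m = 128/61.
Then c = (34 − 22·(128/61))/4 = -371/122.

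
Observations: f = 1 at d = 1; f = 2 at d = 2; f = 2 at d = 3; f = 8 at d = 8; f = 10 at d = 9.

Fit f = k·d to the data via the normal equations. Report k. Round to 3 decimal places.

k = 1.038

The normal equations are: 159·k = 165.
Hence k = 165 / 159 ≈ 1.03774.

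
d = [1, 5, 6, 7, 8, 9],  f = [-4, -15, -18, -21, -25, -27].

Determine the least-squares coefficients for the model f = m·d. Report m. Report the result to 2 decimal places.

m = -3.04

Normal-equation sums: Σd·d = 256.
For Xᵀf: Σd·f = -777.
m = (-777)/256 = -3.03516.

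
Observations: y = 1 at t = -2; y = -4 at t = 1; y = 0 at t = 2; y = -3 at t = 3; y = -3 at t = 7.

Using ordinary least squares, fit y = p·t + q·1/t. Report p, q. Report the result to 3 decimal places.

Entries of XᵀX: Σt·t = 67, Σt·1/t = 5, Σ1/t·1/t = 1439/882.
For Xᵀy: Σt·y = -36, Σ1/t·y = -83/14.
Normal equations: [[67, 5]; [5, 1439/882]]·[p, q]ᵀ = [-36, -83/14]ᵀ.
Δ = 67·(1439/882) − 5² = 74363/882.
p = ((-36)·(1439/882) − 5·(-83/14))/(74363/882) = -25659/74363; q = (67·(-83/14) − 5·(-36))/(74363/882) = -191583/74363.

p = -0.345, q = -2.576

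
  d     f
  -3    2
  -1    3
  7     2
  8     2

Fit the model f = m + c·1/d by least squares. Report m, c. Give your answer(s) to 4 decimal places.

Entries of XᵀX: Σ1 = 4, Σ1/d = -179/168, Σ1/d·1/d = 32377/28224.
Moment sums: Σf = 9, Σ1/d·f = -263/84.
XᵀX·[m, c]ᵀ = Xᵀf becomes [[4, -179/168]; [-179/168, 32377/28224]]·[m, c]ᵀ = [9, -263/84]ᵀ.
Eliminating c: (32377/28224)·(row 1) − (-179/168)·(row 2) gives (32489/9408)·m = (32377/28224)·9 − (-179/168)·(-263/84) = 28177/4032, so m = 197239/97467.
Then c = ((-263/84) − (-179/168)·(197239/97467))/(32377/28224) = -27608/32489.

m = 2.0236, c = -0.8498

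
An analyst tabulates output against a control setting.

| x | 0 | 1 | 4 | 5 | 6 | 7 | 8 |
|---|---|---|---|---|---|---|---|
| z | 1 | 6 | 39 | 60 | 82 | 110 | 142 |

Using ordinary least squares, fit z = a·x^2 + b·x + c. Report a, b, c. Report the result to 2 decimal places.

a = 2.00, b = 1.50, c = 1.60

With design matrix A, AᵀA = [[8675, 1261, 191]; [1261, 191, 31]; [191, 31, 7]] and Aᵀz = [19560, 2860, 440]ᵀ.
Solving the 3×3 system (Gaussian elimination) gives a = 6850/3423, b = 5140/3423, c = 1830/1141.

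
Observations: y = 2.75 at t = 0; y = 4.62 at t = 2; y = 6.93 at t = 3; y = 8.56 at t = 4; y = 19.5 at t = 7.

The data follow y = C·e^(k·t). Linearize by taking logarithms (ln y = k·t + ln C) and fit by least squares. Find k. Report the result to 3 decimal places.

k = 0.282

Let Y = ln y. Fitting Y = k·t + ln C by least squares:
AᵀA = [[78.0000, 16.0000]; [16.0000, 5]], rhs = [38.2497, 9.5954]ᵀ  (here Σt = 16.0000, Σ(t)² = 78.0000, Σln y = 9.5954, Σt·ln y = 38.2497).
Δ = 78.0000·5 − (16.0000)² = 134.0000; k = (38.2497·5 − 16.0000·9.5954)/134.0000 = 0.28151, ln C = (78.0000·9.5954 − 16.0000·38.2497)/134.0000 = 1.01824.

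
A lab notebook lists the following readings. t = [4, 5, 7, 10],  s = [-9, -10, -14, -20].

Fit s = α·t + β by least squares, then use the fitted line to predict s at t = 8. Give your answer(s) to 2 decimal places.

ŝ = -16.07

With design matrix A, AᵀA = [[190, 26]; [26, 4]] and Aᵀs = [-384, -53]ᵀ.
Determinant 190·4 − 26² = 84.
α = ((-384)·4 − 26·(-53))/84 = -79/42; β = (190·(-53) − 26·(-384))/84 = -43/42.
At t = 8: ŝ = (-79/42)·(8) + (-43/42)·(1) = -225/14.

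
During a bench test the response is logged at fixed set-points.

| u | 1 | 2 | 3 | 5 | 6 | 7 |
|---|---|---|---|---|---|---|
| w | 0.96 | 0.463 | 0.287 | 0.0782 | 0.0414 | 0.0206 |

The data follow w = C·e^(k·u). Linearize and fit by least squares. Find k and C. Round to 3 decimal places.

Taking logs, ln w = k·u + ln C, so regress ln w on u.
Over the data: Σu = 24.0000, Σ(u)² = 124.0000, Σln w = -11.6745, Σu·ln w = -64.3522.
Normal system: [[124.0000, 24.0000]; [24.0000, 6]]·[k, ln C]ᵀ = [-64.3522, -11.6745]ᵀ.
Δ = 124.0000·6 − (24.0000)² = 168.0000; k = (-64.3522·6 − 24.0000·-11.6745)/168.0000 = -0.63050, ln C = (124.0000·-11.6745 − 24.0000·-64.3522)/168.0000 = 0.57625, so C = exp(0.57625) = 1.77935.

k = -0.631, C = 1.779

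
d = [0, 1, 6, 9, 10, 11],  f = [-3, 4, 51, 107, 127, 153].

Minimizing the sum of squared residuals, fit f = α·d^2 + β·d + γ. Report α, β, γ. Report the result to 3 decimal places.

From the data, Σd^2·d^2 = 32499, Σd^2·d = 3277, Σd^2 = 339, Σd·d = 339, Σd = 37, Σ1 = 6.
Moment sums: Σd^2·f = 41720, Σd·f = 4226, Σf = 439.
Normal equations: [[32499, 3277, 339]; [3277, 339, 37]; [339, 37, 6]]·[α, β, γ]ᵀ = [41720, 4226, 439]ᵀ.
Inverting the 3×3 Gram matrix, [α, β, γ]ᵀ = [31207/30576, 28309/10192, -6221/3822]ᵀ.

α = 1.021, β = 2.778, γ = -1.628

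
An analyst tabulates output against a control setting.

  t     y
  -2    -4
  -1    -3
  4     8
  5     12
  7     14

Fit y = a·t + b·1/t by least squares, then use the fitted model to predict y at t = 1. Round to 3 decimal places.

ŷ = 2.817

Normal-equation sums: Σt·t = 95, Σt·1/t = 5, Σ1/t·1/t = 26909/19600.
Right-hand side: Σt·y = 201, Σ1/t·y = 57/5.
Δ = 95·(26909/19600) − 5² = 413271/3920.
a = (201·(26909/19600) − 5·(57/5))/(413271/3920) = 1430503/688785; b = (95·(57/5) − 5·201)/(413271/3920) = 101920/137757.
At t = 1: ŷ = (1430503/688785)·(1) + (101920/137757)·(1) = 646701/229595.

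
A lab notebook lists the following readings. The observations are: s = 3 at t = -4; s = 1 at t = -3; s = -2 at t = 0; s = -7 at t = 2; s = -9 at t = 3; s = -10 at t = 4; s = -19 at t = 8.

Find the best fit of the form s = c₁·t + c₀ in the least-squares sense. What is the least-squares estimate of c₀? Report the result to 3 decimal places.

MᵀM·[c₁, c₀]ᵀ = Mᵀs reads: 118·c₁ + 10·c₀ = -248;  10·c₁ + 7·c₀ = -43.
Determinant 118·7 − 10² = 726.
c₁ = ((-248)·7 − 10·(-43))/726 = -653/363; c₀ = (118·(-43) − 10·(-248))/726 = -1297/363.

c₀ = -3.573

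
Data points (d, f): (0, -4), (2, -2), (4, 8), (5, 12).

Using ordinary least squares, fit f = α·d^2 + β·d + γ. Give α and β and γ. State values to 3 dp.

Forming XᵀX = [[897, 197, 45]; [197, 45, 11]; [45, 11, 4]] and Xᵀf = [420, 88, 14]ᵀ gives XᵀX·[α, β, γ]ᵀ = Xᵀf.
Inverting the 3×3 Gram matrix, [α, β, γ]ᵀ = [123/199, 57/199, -844/199]ᵀ.

α = 0.618, β = 0.286, γ = -4.241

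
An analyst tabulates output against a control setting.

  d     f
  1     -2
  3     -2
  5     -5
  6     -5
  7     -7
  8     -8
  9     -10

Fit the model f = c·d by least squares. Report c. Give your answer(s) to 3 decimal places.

Setting ∂/∂c … = 0 gives: 265·c = -266.
Hence c = -266 / 265 ≈ -1.00377.

c = -1.004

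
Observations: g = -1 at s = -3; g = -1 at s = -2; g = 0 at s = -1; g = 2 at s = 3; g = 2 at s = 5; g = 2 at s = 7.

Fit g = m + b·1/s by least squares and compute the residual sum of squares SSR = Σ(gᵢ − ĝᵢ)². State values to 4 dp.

XᵀX·[m, b]ᵀ = Xᵀg reads: 6·m + (-81/70)·b = 4;  (-81/70)·m + (67589/44100)·b = 153/70.
Determinant 6·(67589/44100) − (-81/70)² = 23099/2940.
m = (4·(67589/44100) − (-81/70)·(153/70))/(23099/2940) = 381893/346485; b = (6·(153/70) − (-81/70)·4)/(23099/2940) = 52164/23099.
Residuals: -467558/346485, -337148/346485, 400567/346485, 50257/346485, 30917/69297, 199297/346485; SSR = 1612984/346485.

SSR = 4.6553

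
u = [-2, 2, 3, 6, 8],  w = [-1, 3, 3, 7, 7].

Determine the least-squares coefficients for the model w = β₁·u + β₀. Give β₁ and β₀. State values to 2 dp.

β₁ = 0.85, β₀ = 0.91

Normal-equation sums: Σu·u = 117, Σu = 17, Σ1 = 5.
Moment sums: Σu·w = 115, Σw = 19.
Determinant 117·5 − 17² = 296.
β₁ = (115·5 − 17·19)/296 = 63/74; β₀ = (117·19 − 17·115)/296 = 67/74.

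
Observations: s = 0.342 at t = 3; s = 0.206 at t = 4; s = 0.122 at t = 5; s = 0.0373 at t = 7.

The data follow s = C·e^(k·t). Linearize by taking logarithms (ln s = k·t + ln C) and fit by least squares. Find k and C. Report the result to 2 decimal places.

k = -0.56, C = 1.88

Let Y = ln s. Fitting Y = k·t + ln C by least squares:
Σt = 19.0000, Σ(t)² = 99.0000, Σln s = -8.0453, Σt·ln s = -43.0784.
Normal system: [[99.0000, 19.0000]; [19.0000, 4]]·[k, ln C]ᵀ = [-43.0784, -8.0453]ᵀ.
Solving (det = 35.0000): k = -0.55578, ln C = 0.62863, so C = exp(0.62863) = 1.87504.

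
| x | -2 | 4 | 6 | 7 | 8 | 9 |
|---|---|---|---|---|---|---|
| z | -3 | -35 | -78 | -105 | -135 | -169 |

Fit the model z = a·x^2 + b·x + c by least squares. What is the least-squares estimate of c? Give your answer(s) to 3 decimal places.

The normal system AᵀA·[a, b, c]ᵀ = Aᵀz is [[14626, 1856, 250]; [1856, 250, 32]; [250, 32, 6]]·[a, b, c]ᵀ = [-30854, -3938, -525]ᵀ.
Solving the 3×3 system (Gaussian elimination) gives a = -25187/13020, b = -5207/3255, c = 7097/4340.

c = 1.635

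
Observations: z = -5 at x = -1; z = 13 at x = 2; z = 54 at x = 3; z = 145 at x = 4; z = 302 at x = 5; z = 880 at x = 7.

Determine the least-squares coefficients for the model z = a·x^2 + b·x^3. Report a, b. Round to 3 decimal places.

From the data, Σx^2·x^2 = 3380, Σx^2·x^3 = 21230, Σx^3·x^3 = 138164.
Right-hand side: Σx^2·z = 53523, Σx^3·z = 350437.
MᵀM·[a, b]ᵀ = Mᵀz becomes [[3380, 21230]; [21230, 138164]]·[a, b]ᵀ = [53523, 350437]ᵀ.
det = 3380·138164 − 21230² = 16281420.
a = (53523·138164 − 21230·350437)/16281420 = -22412869/8140710; b = (3380·350437 − 21230·53523)/16281420 = 4818377/1628142.

a = -2.753, b = 2.959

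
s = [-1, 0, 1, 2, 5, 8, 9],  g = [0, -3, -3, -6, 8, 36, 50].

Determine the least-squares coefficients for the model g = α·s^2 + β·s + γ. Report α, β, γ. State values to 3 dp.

From the data, Σs^2·s^2 = 11300, Σs^2·s = 1374, Σs^2 = 176, Σs·s = 176, Σs = 24, Σ1 = 7.
And Σs^2·g = 6527, Σs·g = 763, Σg = 82.
MᵀM·[α, β, γ]ᵀ = Mᵀg becomes [[11300, 1374, 176]; [1374, 176, 24]; [176, 24, 7]]·[α, β, γ]ᵀ = [6527, 763, 82]ᵀ.
Solving the 3×3 system (Gaussian elimination) gives α = 165045/176722, β = -448429/176722, γ = -271030/88361.

α = 0.934, β = -2.537, γ = -3.067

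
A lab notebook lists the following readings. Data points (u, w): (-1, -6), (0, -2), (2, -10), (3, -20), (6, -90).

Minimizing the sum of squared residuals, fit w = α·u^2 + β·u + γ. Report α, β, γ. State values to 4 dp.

α = -2.7500, β = 1.8167, γ = -1.7333

Forming MᵀM = [[1394, 250, 50]; [250, 50, 10]; [50, 10, 5]] and Mᵀw = [-3466, -614, -128]ᵀ gives MᵀM·[α, β, γ]ᵀ = Mᵀw.
Row-reducing yields α = -11/4, β = 109/60, γ = -26/15.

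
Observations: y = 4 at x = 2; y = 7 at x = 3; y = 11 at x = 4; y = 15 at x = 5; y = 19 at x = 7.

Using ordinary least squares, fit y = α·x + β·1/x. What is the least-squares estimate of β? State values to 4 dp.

β = -3.4942

Compute the Gram sums: Σx·x = 103, Σx·1/x = 5, Σ1/x·1/x = 85381/176400.
Moment sums: Σx·y = 281, Σ1/x·y = 1075/84.
AᵀA·[α, β]ᵀ = Aᵀy becomes [[103, 5]; [5, 85381/176400]]·[α, β]ᵀ = [281, 1075/84]ᵀ.
Determinant 103·(85381/176400) − 5² = 4384243/176400.
α = (281·(85381/176400) − 5·(1075/84))/(4384243/176400) = 12704561/4384243; β = (103·(1075/84) − 5·281)/(4384243/176400) = -15319500/4384243.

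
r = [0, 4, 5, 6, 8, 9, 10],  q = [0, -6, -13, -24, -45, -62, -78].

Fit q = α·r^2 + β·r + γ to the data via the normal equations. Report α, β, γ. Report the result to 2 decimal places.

α = -1.02, β = 2.39, γ = 0.13

Sums needed: Σr^2·r^2 = 22834, Σr^2·r = 2646, Σr^2 = 322, Σr·r = 322, Σr = 42, Σ1 = 7.
And Σr^2·q = -16987, Σr·q = -1931, Σq = -228.
So AᵀA·[α, β, γ]ᵀ = Aᵀq: [[22834, 2646, 322]; [2646, 322, 42]; [322, 42, 7]]·[α, β, γ]ᵀ = [-16987, -1931, -228]ᵀ.
Solving the 3×3 system (Gaussian elimination) gives α = -1891/1848, β = 1475/616, γ = 61/462.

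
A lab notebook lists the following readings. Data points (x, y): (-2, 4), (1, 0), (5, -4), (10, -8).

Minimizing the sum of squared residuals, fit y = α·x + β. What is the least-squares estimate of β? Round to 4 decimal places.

With design matrix M, MᵀM = [[130, 14]; [14, 4]] and Mᵀy = [-108, -8]ᵀ.
Δ = 130·4 − 14² = 324.
α = ((-108)·4 − 14·(-8))/324 = -80/81; β = (130·(-8) − 14·(-108))/324 = 118/81.

β = 1.4568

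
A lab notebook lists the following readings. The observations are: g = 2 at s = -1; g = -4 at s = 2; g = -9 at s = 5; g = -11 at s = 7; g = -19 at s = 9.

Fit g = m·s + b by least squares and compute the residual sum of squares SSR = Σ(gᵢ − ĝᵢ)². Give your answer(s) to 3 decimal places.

Compute the Gram sums: Σs·s = 160, Σs = 22, Σ1 = 5.
Moment sums: Σs·g = -303, Σg = -41.
Normal equations: [[160, 22]; [22, 5]]·[m, b]ᵀ = [-303, -41]ᵀ.
det = 160·5 − 22² = 316.
m = ((-303)·5 − 22·(-41))/316 = -613/316; b = (160·(-41) − 22·(-303))/316 = 53/158.
Residuals: -87/316, -36/79, 115/316, 709/316, -593/316; SSR = 2835/316.

SSR = 8.972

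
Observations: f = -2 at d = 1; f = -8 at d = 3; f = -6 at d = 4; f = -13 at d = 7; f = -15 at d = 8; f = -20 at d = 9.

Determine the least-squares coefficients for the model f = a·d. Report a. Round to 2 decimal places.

Setting ∂/∂a … = 0 gives: 220·a = -441.
Hence a = -441 / 220 ≈ -2.00455.

a = -2.00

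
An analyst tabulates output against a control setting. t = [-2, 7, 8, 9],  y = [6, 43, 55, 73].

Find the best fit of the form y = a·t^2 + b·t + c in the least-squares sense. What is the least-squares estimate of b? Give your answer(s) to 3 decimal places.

Normal-equation sums: Σt^2·t^2 = 13074, Σt^2·t = 1576, Σt^2 = 198, Σt·t = 198, Σt = 22, Σ1 = 4.
And Σt^2·y = 11564, Σt·y = 1386, Σy = 177.
XᵀX·[a, b, c]ᵀ = Xᵀy becomes [[13074, 1576, 198]; [1576, 198, 22]; [198, 22, 4]]·[a, b, c]ᵀ = [11564, 1386, 177]ᵀ.
Inverting the 3×3 Gram matrix, [a, b, c]ᵀ = [14905/14852, -14705/14852, 281/14852]ᵀ.

b = -0.990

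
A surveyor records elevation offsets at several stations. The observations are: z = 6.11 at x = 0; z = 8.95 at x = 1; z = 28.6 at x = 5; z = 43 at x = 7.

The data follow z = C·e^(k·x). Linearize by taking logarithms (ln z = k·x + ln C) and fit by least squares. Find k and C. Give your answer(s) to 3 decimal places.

Linearized form: ln z = k·x + ln C. From the 4 transformed points,
Σx = 13.0000, Σ(x)² = 75.0000, Σln z = 11.1162, Σx·ln z = 45.2871.
Equations: 75.0000·k + 13.0000·ln C = 45.2871;  13.0000·k + 4·ln C = 11.1162.
Solving (det = 131.0000): k = 0.27968, ln C = 1.87009, so C = exp(1.87009) = 6.48889.

k = 0.280, C = 6.489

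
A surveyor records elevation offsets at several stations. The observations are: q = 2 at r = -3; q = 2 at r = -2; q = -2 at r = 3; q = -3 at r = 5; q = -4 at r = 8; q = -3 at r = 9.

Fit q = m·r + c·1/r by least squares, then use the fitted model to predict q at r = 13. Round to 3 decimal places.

q̂ = -5.203

Entries of XᵀX: Σr·r = 192, Σr·1/r = 6, Σ1/r·1/r = 70009/129600.
Right-hand side: Σr·q = -90, Σ1/r·q = -113/30.
So XᵀX·[m, c]ᵀ = Xᵀq: [[192, 6]; [6, 70009/129600]]·[m, c]ᵀ = [-90, -113/30]ᵀ.
det = 192·(70009/129600) − 6² = 45709/675.
m = ((-90)·(70009/129600) − 6·(-113/30))/(45709/675) = -561975/1462688; c = (192·(-113/30) − 6·(-90))/(45709/675) = -123660/45709.
At r = 13: q̂ = (-561975/1462688)·(13) + (-123660/45709)·(1/13) = -98930895/19014944.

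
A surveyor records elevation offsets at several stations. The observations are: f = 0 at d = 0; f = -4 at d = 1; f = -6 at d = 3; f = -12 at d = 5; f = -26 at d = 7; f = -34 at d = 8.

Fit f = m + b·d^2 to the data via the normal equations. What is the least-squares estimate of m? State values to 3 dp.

Sums needed: Σ1 = 6, Σd^2 = 148, Σd^2·d^2 = 7204.
And Σf = -82, Σd^2·f = -3808.
Eliminating b: 7204·(row 1) − 148·(row 2) gives 21320·m = 7204·(-82) − 148·(-3808) = -27144, so m = -261/205.
Then b = ((-3808) − 148·(-261/205))/7204 = -103/205.

m = -1.273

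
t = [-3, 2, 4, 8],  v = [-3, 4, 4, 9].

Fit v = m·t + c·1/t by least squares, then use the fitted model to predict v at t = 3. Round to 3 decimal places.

v̂ = 3.853

From the data, Σt·t = 93, Σt·1/t = 4, Σ1/t·1/t = 253/576.
And Σt·v = 105, Σ1/t·v = 41/8.
Normal equations: [[93, 4]; [4, 253/576]]·[m, c]ᵀ = [105, 41/8]ᵀ.
Eliminating c: (253/576)·(row 1) − 4·(row 2) gives (4771/192)·m = (253/576)·105 − 4·(41/8) = 4919/192, so m = 4919/4771.
Then c = ((41/8) − 4·(4919/4771))/(253/576) = 10872/4771.
At t = 3: v̂ = (4919/4771)·(3) + (10872/4771)·(1/3) = 18381/4771.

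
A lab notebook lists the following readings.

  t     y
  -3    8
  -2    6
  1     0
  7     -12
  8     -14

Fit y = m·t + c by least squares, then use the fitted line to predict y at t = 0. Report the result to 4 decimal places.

ŷ = 2.0000

From the data, Σt·t = 127, Σt = 11, Σ1 = 5.
And Σt·y = -232, Σy = -12.
So MᵀM·[m, c]ᵀ = Mᵀy: [[127, 11]; [11, 5]]·[m, c]ᵀ = [-232, -12]ᵀ.
det = 127·5 − 11² = 514.
m = ((-232)·5 − 11·(-12))/514 = -2; c = (127·(-12) − 11·(-232))/514 = 2.
At t = 0: ŷ = (-2)·(0) + (2)·(1) = 2.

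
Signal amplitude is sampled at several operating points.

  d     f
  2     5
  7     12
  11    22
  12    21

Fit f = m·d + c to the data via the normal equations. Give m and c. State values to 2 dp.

AᵀA·[m, c]ᵀ = Aᵀf reads: 318·m + 32·c = 588;  32·m + 4·c = 60.
(Σd·d = 318, Σd = 32, Σ1 = 4, Σd·f = 588, Σf = 60.)
Eliminating c: 4·(row 1) − 32·(row 2) gives 248·m = 4·588 − 32·60 = 432, so m = 54/31.
Then c = (60 − 32·(54/31))/4 = 33/31.

m = 1.74, c = 1.06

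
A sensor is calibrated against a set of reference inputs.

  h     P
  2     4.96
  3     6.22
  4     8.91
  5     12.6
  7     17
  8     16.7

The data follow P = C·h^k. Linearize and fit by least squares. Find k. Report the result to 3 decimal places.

With ln Pᵢ as the transformed response and ln hᵢ as the regressor:
AᵀA = [[14.3101, 8.8128]; [8.8128, 6]], rhs = [21.5956, 13.7987]ᵀ  (here Σln h = 8.8128, Σ(ln h)² = 14.3101, Σln P = 13.7987, Σln h·ln P = 21.5956).
Δ = 14.3101·6 − (8.8128)² = 8.1947; k = (21.5956·6 − 8.8128·13.7987)/8.1947 = 0.97233, ln C = (14.3101·13.7987 − 8.8128·21.5956)/8.1947 = 0.87161.

k = 0.972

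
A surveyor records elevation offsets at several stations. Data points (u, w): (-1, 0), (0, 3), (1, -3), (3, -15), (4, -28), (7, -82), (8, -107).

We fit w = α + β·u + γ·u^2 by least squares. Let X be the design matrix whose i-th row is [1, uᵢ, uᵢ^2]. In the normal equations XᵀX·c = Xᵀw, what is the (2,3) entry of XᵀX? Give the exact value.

946

Row 2 ↔ basis u, column 3 ↔ basis u^2, so (XᵀX)_{2,3} = Σᵢ (u)·(u^2) = (-1)·(1) + (0)·(0) + (1)·(1) + (3)·(9) + (4)·(16) + (7)·(49) + (8)·(64) = 946.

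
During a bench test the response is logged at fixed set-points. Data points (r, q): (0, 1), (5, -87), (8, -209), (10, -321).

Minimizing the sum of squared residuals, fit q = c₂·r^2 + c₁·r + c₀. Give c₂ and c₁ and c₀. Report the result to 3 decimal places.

Compute the Gram sums: Σr^2·r^2 = 14721, Σr^2·r = 1637, Σr^2 = 189, Σr·r = 189, Σr = 23, Σ1 = 4.
Right-hand side: Σr^2·q = -47651, Σr·q = -5317, Σq = -616.
Inverting the 3×3 Gram matrix, [c₂, c₁, c₀]ᵀ = [-1377/470, -1349/470, 44/47]ᵀ.

c₂ = -2.930, c₁ = -2.870, c₀ = 0.936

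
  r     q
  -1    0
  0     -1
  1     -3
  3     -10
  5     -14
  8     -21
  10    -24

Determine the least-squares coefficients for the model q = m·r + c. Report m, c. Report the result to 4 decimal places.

Entries of XᵀX: Σr·r = 200, Σr = 26, Σ1 = 7.
Right-hand side: Σr·q = -511, Σq = -73.
So XᵀX·[m, c]ᵀ = Xᵀq: [[200, 26]; [26, 7]]·[m, c]ᵀ = [-511, -73]ᵀ.
Δ = 200·7 − 26² = 724.
m = ((-511)·7 − 26·(-73))/724 = -1679/724; c = (200·(-73) − 26·(-511))/724 = -657/362.

m = -2.3191, c = -1.8149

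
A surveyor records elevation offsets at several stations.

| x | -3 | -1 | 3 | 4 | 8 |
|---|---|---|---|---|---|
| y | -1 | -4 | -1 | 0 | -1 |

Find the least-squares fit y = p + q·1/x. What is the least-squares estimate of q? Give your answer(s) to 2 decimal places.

The normal system MᵀM·[p, q]ᵀ = Mᵀy is [[5, -5/8]; [-5/8, 749/576]]·[p, q]ᵀ = [-7, 31/8]ᵀ.
det = 5·(749/576) − (-5/8)² = 55/9.
p = ((-7)·(749/576) − (-5/8)·(31/8))/(55/9) = -481/440; q = (5·(31/8) − (-5/8)·(-7))/(55/9) = 27/11.

q = 2.45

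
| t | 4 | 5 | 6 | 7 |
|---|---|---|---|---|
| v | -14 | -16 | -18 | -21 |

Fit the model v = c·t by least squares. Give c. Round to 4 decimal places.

Compute the Gram sums: Σt·t = 126.
Moment sums: Σt·v = -391.
Normal equations: [[126]]·[c]ᵀ = [-391]ᵀ.
Hence c = -391 / 126 ≈ -3.10317.

c = -3.1032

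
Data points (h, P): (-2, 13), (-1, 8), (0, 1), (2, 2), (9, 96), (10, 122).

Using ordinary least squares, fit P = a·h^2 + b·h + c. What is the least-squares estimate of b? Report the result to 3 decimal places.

b = -2.974

Normal-equation sums: Σh^2·h^2 = 16594, Σh^2·h = 1728, Σh^2 = 190, Σh·h = 190, Σh = 18, Σ1 = 6.
Right-hand side: Σh^2·P = 20044, Σh·P = 2054, ΣP = 242.
Normal equations: [[16594, 1728, 190]; [1728, 190, 18]; [190, 18, 6]]·[a, b, c]ᵀ = [20044, 2054, 242]ᵀ.
Row-reducing yields a = 21892/14633, b = -43517/14633, c = 27502/14633.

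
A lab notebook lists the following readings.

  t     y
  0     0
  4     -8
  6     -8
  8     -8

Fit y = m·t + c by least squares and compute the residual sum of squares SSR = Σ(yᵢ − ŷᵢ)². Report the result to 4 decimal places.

Sums needed: Σt·t = 116, Σt = 18, Σ1 = 4.
Moment sums: Σt·y = -144, Σy = -24.
MᵀM·[m, c]ᵀ = Mᵀy becomes [[116, 18]; [18, 4]]·[m, c]ᵀ = [-144, -24]ᵀ.
Δ = 116·4 − 18² = 140.
m = ((-144)·4 − 18·(-24))/140 = -36/35; c = (116·(-24) − 18·(-144))/140 = -48/35.
Residuals: 48/35, -88/35, -16/35, 8/5; SSR = 384/35.

SSR = 10.9714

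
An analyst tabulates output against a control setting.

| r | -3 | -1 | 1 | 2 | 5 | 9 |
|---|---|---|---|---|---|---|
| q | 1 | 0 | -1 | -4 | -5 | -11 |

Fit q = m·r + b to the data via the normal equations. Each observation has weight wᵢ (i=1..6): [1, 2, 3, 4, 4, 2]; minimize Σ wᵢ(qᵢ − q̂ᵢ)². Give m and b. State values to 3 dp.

From the data, Σwᵢ·r·r = 292, Σwᵢ·r = 44, Σwᵢ·1 = 16.
Right-hand side: Σwᵢ·r·q = -336, Σwᵢ·q = -60.
AᵀWA·[m, b]ᵀ = AᵀWq becomes [[292, 44]; [44, 16]]·[m, b]ᵀ = [-336, -60]ᵀ.
Δ = 292·16 − 44² = 2736.
m = ((-336)·16 − 44·(-60))/2736 = -1; b = (292·(-60) − 44·(-336))/2736 = -1.

m = -1.000, b = -1.000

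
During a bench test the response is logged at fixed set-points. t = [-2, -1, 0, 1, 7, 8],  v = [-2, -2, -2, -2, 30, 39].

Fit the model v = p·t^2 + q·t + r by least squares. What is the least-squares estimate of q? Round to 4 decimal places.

Normal-equation sums: Σt^2·t^2 = 6515, Σt^2·t = 847, Σt^2 = 119, Σt·t = 119, Σt = 13, Σ1 = 6.
Right-hand side: Σt^2·v = 3954, Σt·v = 526, Σv = 61.
So AᵀA·[p, q, r]ᵀ = Aᵀv: [[6515, 847, 119]; [847, 119, 13]; [119, 13, 6]]·[p, q, r]ᵀ = [3954, 526, 61]ᵀ.
Inverting the 3×3 Gram matrix, [p, q, r]ᵀ = [10337/18168, 58621/90840, -38093/15140]ᵀ.

q = 0.6453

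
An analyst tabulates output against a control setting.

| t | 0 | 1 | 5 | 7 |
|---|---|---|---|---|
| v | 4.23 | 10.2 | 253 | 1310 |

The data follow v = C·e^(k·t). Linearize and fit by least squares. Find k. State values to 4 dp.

k = 0.8149

Linearized form: ln v = k·t + ln C. From the 4 transformed points,
AᵀA = [[75.0000, 13.0000]; [13.0000, 4]], rhs = [80.2338, 16.4758]ᵀ  (here Σt = 13.0000, Σ(t)² = 75.0000, Σln v = 16.4758, Σt·ln v = 80.2338).
Solving (det = 131.0000): k = 0.81489, ln C = 1.47055.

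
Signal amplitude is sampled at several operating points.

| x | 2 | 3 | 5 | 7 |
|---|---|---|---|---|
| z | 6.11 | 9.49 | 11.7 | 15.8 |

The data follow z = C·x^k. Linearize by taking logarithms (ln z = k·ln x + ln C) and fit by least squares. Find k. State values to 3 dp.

With ln zᵢ as the transformed response and ln xᵢ as the regressor:
Over the data: Σln x = 5.3471, Σ(ln x)² = 8.0643, Σln z = 9.2798, Σln x·ln z = 13.0560.
Normal system: [[8.0643, 5.3471]; [5.3471, 4]]·[k, ln C]ᵀ = [13.0560, 9.2798]ᵀ.
Slope k = (n·Σln x·ln z − Σln x·Σln z)/(n·Σ(ln x)² − (Σln x)²) = (4·13.0560 − 5.3471·9.2798)/3.6655 = 0.71041; ln C = (Σln z − k·Σln x)/n = 1.37028.

k = 0.710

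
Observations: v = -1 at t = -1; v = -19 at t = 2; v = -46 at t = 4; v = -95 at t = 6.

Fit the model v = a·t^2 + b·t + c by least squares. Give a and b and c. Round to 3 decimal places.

From the data, Σt^2·t^2 = 1569, Σt^2·t = 287, Σt^2 = 57, Σt·t = 57, Σt = 11, Σ1 = 4.
Moment sums: Σt^2·v = -4233, Σt·v = -791, Σv = -161.
Inverting the 3×3 Gram matrix, [a, b, c]ᵀ = [-3251/1639, -5508/1639, -4496/1639]ᵀ.

a = -1.984, b = -3.361, c = -2.743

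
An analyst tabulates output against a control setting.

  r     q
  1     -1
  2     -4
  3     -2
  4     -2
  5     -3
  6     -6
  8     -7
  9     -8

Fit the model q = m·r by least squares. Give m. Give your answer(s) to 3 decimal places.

Normal-equation sums: Σr·r = 236.
Moment sums: Σr·q = -202.
XᵀX·[m]ᵀ = Xᵀq becomes [[236]]·[m]ᵀ = [-202]ᵀ.
Hence m = -202 / 236 ≈ -0.855932.

m = -0.856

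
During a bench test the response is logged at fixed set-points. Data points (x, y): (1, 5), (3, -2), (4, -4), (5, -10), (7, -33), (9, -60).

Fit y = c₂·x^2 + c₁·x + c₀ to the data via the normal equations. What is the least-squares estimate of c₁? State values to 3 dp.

c₁ = 1.985

MᵀM·[c₂, c₁, c₀]ᵀ = Mᵀy reads: 9925·c₂ + 1289·c₁ + 181·c₀ = -6804;  1289·c₂ + 181·c₁ + 29·c₀ = -838;  181·c₂ + 29·c₁ + 6·c₀ = -104.
(Σx^2·x^2 = 9925, Σx^2·x = 1289, Σx^2 = 181, Σx·x = 181, Σx = 29, Σ1 = 6, Σx^2·y = -6804, Σx·y = -838, Σy = -104.)
Solving the 3×3 system (Gaussian elimination) gives c₂ = -929/924, c₁ = 9173/4620, c₀ = 17/5.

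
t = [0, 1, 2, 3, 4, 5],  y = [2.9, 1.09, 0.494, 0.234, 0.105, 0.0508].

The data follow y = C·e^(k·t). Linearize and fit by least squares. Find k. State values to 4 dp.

k = -0.7997

Linearized form: ln y = k·t + ln C. From the 6 transformed points,
Over the data: Σt = 15.0000, Σ(t)² = 55.0000, Σln y = -6.2404, Σt·ln y = -29.5960.
Normal system: [[55.0000, 15.0000]; [15.0000, 6]]·[k, ln C]ᵀ = [-29.5960, -6.2404]ᵀ.
Solving (det = 105.0000): k = -0.79971, ln C = 0.95921.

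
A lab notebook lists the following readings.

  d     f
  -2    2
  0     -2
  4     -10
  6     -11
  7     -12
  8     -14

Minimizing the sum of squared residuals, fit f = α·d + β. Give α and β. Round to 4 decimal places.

α = -1.5567, β = -1.8660

Forming MᵀM = [[169, 23]; [23, 6]] and Mᵀf = [-306, -47]ᵀ gives MᵀM·[α, β]ᵀ = Mᵀf.
Δ = 169·6 − 23² = 485.
α = ((-306)·6 − 23·(-47))/485 = -151/97; β = (169·(-47) − 23·(-306))/485 = -181/97.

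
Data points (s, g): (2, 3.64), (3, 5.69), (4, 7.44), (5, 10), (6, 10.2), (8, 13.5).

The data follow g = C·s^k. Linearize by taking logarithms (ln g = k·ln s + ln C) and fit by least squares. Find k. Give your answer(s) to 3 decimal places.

Taking logs, ln g = k·ln s + ln C, so regress ln g on ln s.
Sums: Σln s = 8.6587, Σ(ln s)² = 13.7340, Σln g = 12.2652, Σln s·ln g = 18.8670.
Normal system: [[13.7340, 8.6587]; [8.6587, 6]]·[k, ln C]ᵀ = [18.8670, 12.2652]ᵀ.
Δ = 13.7340·6 − (8.6587)² = 7.4309; k = (18.8670·6 − 8.6587·12.2652)/7.4309 = 0.94215, ln C = (13.7340·12.2652 − 8.6587·18.8670)/7.4309 = 0.68457.

k = 0.942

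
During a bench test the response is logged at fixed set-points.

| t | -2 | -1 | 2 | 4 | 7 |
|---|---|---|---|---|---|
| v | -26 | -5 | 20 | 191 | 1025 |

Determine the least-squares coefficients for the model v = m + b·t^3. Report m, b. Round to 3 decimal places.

Sums needed: Σ1 = 5, Σt^3 = 406, Σt^3·t^3 = 121874.
And Σv = 1205, Σt^3·v = 364172.
det = 5·121874 − 406² = 444534.
m = (1205·121874 − 406·364172)/444534 = -497831/222267; b = (5·364172 − 406·1205)/444534 = 665815/222267.

m = -2.240, b = 2.996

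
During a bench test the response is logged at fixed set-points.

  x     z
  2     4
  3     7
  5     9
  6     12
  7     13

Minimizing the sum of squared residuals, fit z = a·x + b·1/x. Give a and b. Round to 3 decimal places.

a = 1.868, b = 1.448

Normal-equation sums: Σx·x = 123, Σx·1/x = 5, Σ1/x·1/x = 9907/22050.
Moment sums: Σx·z = 237, Σ1/x·z = 1049/105.
Normal equations: [[123, 5]; [5, 9907/22050]]·[a, b]ᵀ = [237, 1049/105]ᵀ.
Δ = 123·(9907/22050) − 5² = 222437/7350.
a = (237·(9907/22050) − 5·(1049/105))/(222437/7350) = 415503/222437; b = (123·(1049/105) − 5·237)/(222437/7350) = 322140/222437.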